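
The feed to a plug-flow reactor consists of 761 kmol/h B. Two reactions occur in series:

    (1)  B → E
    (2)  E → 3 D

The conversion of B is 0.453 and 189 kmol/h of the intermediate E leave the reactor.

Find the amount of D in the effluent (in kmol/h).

467 kmol/h

Conversion of B: B consumed = 1ξ₁ = 0.453 × 761 → ξ₁ = 344.7 kmol/h.
E balance: n_E = 0 + 1ξ₁ − 1ξ₂ = 189 → ξ₂ = (1·344.7 − 189)/1 = 155.7 kmol/h.
Outlet amounts (n = n₀ + Σ ν·ξ):
  B: 761 − 1(344.7) = 416.3
  E: 0 + 1(344.7) − 1(155.7) = 189
  D: 0 + 3(155.7) = 467.2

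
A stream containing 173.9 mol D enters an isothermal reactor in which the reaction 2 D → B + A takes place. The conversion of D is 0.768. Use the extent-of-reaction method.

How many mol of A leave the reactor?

D reacted = 0.768 × 173.9 = 133.6 mol; ν_D = −2, so ξ = 133.6/2 = 66.78 mol.
Outlet amounts (n = n₀ + ν ξ):
  D: 173.9 − 2(66.78) = 40.34
  B: 0 + 1(66.78) = 66.78
  A: 0 + 1(66.78) = 66.78

66.8 mol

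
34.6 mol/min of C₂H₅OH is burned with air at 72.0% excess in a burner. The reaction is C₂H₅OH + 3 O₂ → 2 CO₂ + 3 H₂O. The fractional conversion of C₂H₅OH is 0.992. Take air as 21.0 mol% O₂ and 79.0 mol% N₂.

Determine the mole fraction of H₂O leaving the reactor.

Stoichiometric O₂ = 3 × 34.6 = 103.8 mol/min; O₂ fed = 103.8 × 1.720 = 178.5 mol/min.
N₂ fed = 178.5 × 79/21 = 671.6 mol/min.
Fuel reacted = 0.992 × 34.6 → ξ = 34.32 mol/min.
Outlet (n = n₀ + ν ξ):
  C₂H₅OH: 34.6 − 1(34.32) = 0.2768
  O₂: 178.5 − 3(34.32) = 75.57
  N₂: 671.6 (inert)
  CO₂: 0 + 2(34.32) = 68.65
  H₂O: 0 + 3(34.32) = 103
Total out = 919.1 mol/min; y_H₂O = 103 / 919.1 = 0.112.

0.112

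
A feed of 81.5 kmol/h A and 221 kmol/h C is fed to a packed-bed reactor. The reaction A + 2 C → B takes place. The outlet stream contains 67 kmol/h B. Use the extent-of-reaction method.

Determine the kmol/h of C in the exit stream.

For B: n = n₀ + 1ξ → 67 = 0 + 1ξ, giving ξ = 67 kmol/h.
Outlet amounts (n = n₀ + ν ξ):
  A: 81.5 − 1(67) = 14.5
  C: 221 − 2(67) = 87
  B: 0 + 1(67) = 67

87 kmol/h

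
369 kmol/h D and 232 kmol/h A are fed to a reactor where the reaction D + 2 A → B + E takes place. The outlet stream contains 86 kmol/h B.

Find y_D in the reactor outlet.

0.55

For B: n = n₀ + 1ξ → 86 = 0 + 1ξ, giving ξ = 86 kmol/h.
Outlet amounts (n = n₀ + ν ξ):
  D: 369 − 1(86) = 283
  A: 232 − 2(86) = 60
  B: 0 + 1(86) = 86
  E: 0 + 1(86) = 86
Total out = 515 kmol/h; y_D = 283 / 515 = 0.5495.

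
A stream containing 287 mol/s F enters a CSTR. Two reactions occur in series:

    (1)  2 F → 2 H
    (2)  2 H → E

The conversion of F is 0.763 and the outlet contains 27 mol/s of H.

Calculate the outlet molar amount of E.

Conversion of F: F consumed = 2ξ₁ = 0.763 × 287 → ξ₁ = 109.5 mol/s.
H balance: n_H = 0 + 2ξ₁ − 2ξ₂ = 27 → ξ₂ = (2·109.5 − 27)/2 = 95.99 mol/s.
Outlet amounts (n = n₀ + Σ ν·ξ):
  F: 287 − 2(109.5) = 68.02
  H: 0 + 2(109.5) − 2(95.99) = 27
  E: 0 + 1(95.99) = 95.99

96 mol/s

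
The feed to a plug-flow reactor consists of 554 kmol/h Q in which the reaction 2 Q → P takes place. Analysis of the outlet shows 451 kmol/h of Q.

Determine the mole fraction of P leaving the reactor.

0.102

For Q: n = n₀ − 2ξ → 451 = 554 − 2ξ, giving ξ = 51.5 kmol/h.
Outlet amounts (n = n₀ + ν ξ):
  Q: 554 − 2(51.5) = 451
  P: 0 + 1(51.5) = 51.5
Total out = 502.5 kmol/h; y_P = 51.5 / 502.5 = 0.1025.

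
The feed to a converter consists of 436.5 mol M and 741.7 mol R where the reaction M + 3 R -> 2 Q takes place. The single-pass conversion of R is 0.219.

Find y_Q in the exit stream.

0.101

R reacted = 0.219 × 741.7 = 162.4 mol; ν_R = −3, so ξ = 162.4/3 = 54.14 mol.
Outlet amounts (n = n₀ + ν ξ):
  M: 436.5 − 1(54.14) = 382.4
  R: 741.7 − 3(54.14) = 579.3
  Q: 0 + 2(54.14) = 108.3
Total out = 1070 mol; y_Q = 108.3 / 1070 = 0.1012.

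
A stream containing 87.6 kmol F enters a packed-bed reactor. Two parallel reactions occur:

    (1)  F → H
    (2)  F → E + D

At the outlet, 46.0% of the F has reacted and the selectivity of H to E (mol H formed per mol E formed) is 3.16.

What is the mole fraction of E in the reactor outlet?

Conversion of F: F consumed = 0.46 × 87.6 = 40.3 kmol = 1ξ₁ + 1ξ₂.
Selectivity: 1ξ₁ / (1ξ₂) = 3.16 → ξ₁ = 3.16 ξ₂.
Substitute: (1·3.16 + 1) ξ₂ = 40.3 → ξ₂ = 9.687 kmol, ξ₁ = 30.61 kmol.
Outlet amounts (n = n₀ + Σ ν·ξ):
  F: 87.6 − 1(30.61) − 1(9.687) = 47.3
  H: 0 + 1(30.61) = 30.61
  E: 0 + 1(9.687) = 9.687
  D: 0 + 1(9.687) = 9.687
Total out = 97.29 kmol; y_E = 9.687 / 97.29 = 0.09957.

0.0996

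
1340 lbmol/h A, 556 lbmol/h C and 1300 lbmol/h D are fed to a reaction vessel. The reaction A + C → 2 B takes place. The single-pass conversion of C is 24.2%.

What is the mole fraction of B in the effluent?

C reacted = 0.242 × 556 = 134.6 lbmol/h; ν_C = −1, so ξ = 134.6/1 = 134.6 lbmol/h.
Outlet amounts (n = n₀ + ν ξ):
  A: 1340 − 1(134.6) = 1205
  C: 556 − 1(134.6) = 421.4
  B: 0 + 2(134.6) = 269.1
  D: 1300 (inert)
Total out = 3196 lbmol/h; y_B = 269.1 / 3196 = 0.0842.

0.0842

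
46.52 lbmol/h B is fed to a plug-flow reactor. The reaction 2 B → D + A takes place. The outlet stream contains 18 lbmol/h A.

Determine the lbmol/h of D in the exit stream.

For A: n = n₀ + 1ξ → 18 = 0 + 1ξ, giving ξ = 18 lbmol/h.
Outlet amounts (n = n₀ + ν ξ):
  B: 46.52 − 2(18) = 10.52
  D: 0 + 1(18) = 18
  A: 0 + 1(18) = 18

18 lbmol/h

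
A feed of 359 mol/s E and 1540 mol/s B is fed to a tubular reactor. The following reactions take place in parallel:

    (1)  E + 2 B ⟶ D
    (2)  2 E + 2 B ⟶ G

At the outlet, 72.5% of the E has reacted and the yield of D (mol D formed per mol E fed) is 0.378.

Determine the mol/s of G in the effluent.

62.3 mol/s

Yield of D: 1ξ₁ / 359 = 0.378 → ξ₁ = 135.7 mol/s.
Conversion of E: 1ξ₁ + 2ξ₂ = 0.725 × 359 = 260.3 → ξ₂ = 62.29 mol/s.
Outlet amounts (n = n₀ + Σ ν·ξ):
  E: 359 − 1(135.7) − 2(62.29) = 98.73
  B: 1540 − 2(135.7) − 2(62.29) = 1144
  D: 0 + 1(135.7) = 135.7
  G: 0 + 1(62.29) = 62.29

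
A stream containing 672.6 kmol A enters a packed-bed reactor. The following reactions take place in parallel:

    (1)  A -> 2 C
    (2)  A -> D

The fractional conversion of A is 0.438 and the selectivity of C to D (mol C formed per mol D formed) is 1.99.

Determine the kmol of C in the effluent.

Conversion of A: A consumed = 0.438 × 672.6 = 294.6 kmol = 1ξ₁ + 1ξ₂.
Selectivity: 2ξ₁ / (1ξ₂) = 1.99 → ξ₁ = 0.995 ξ₂.
Substitute: (1·0.995 + 1) ξ₂ = 294.6 → ξ₂ = 147.7 kmol, ξ₁ = 146.9 kmol.
Outlet amounts (n = n₀ + Σ ν·ξ):
  A: 672.6 − 1(146.9) − 1(147.7) = 378
  C: 0 + 2(146.9) = 293.9
  D: 0 + 1(147.7) = 147.7

294 kmol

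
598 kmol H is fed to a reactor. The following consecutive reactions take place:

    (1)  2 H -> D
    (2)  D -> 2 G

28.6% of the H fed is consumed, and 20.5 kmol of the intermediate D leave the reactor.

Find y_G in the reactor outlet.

Conversion of H: H consumed = 2ξ₁ = 0.286 × 598 → ξ₁ = 85.51 kmol.
D balance: n_D = 0 + 1ξ₁ − 1ξ₂ = 20.5 → ξ₂ = (1·85.51 − 20.5)/1 = 65.01 kmol.
Outlet amounts (n = n₀ + Σ ν·ξ):
  H: 598 − 2(85.51) = 427
  D: 0 + 1(85.51) − 1(65.01) = 20.5
  G: 0 + 2(65.01) = 130
Total out = 577.5 kmol; y_G = 130 / 577.5 = 0.2252.

0.225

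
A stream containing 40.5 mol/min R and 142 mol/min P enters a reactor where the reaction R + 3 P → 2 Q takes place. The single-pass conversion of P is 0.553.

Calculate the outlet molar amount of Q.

52.4 mol/min

P reacted = 0.553 × 142 = 78.53 mol/min; ν_P = −3, so ξ = 78.53/3 = 26.18 mol/min.
Outlet amounts (n = n₀ + ν ξ):
  R: 40.5 − 1(26.18) = 14.32
  P: 142 − 3(26.18) = 63.47
  Q: 0 + 2(26.18) = 52.35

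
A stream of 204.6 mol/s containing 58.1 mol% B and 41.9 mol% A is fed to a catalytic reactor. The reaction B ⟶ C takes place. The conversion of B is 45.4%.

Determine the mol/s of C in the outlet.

B reacted = 0.454 × 118.9 = 53.97 mol/s; ν_B = −1, so ξ = 53.97/1 = 53.97 mol/s.
Outlet amounts (n = n₀ + ν ξ):
  B: 118.9 − 1(53.97) = 64.9
  C: 0 + 1(53.97) = 53.97
  A: 85.73 (inert)

54 mol/s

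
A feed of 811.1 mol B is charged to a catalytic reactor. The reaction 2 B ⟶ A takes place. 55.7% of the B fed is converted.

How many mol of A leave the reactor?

226 mol

B reacted = 0.557 × 811.1 = 451.8 mol; ν_B = −2, so ξ = 451.8/2 = 225.9 mol.
Outlet amounts (n = n₀ + ν ξ):
  B: 811.1 − 2(225.9) = 359.3
  A: 0 + 1(225.9) = 225.9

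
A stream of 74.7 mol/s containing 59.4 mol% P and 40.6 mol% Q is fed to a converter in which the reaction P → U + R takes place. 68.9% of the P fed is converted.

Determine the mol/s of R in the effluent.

P reacted = 0.689 × 44.37 = 30.57 mol/s; ν_P = −1, so ξ = 30.57/1 = 30.57 mol/s.
Outlet amounts (n = n₀ + ν ξ):
  P: 44.37 − 1(30.57) = 13.8
  U: 0 + 1(30.57) = 30.57
  R: 0 + 1(30.57) = 30.57
  Q: 30.33 (inert)

30.6 mol/s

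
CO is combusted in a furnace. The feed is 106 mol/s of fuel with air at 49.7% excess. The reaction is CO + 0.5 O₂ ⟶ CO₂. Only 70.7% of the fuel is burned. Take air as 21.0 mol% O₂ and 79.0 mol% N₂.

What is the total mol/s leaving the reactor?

Stoichiometric O₂ = 0.5 × 106 = 53 mol/s; O₂ fed = 53 × 1.497 = 79.34 mol/s.
N₂ fed = 79.34 × 79/21 = 298.5 mol/s.
Fuel reacted = 0.707 × 106 → ξ = 74.94 mol/s.
Outlet (n = n₀ + ν ξ):
  CO: 106 − 1(74.94) = 31.06
  O₂: 79.34 − 0.5(74.94) = 41.87
  N₂: 298.5 (inert)
  CO₂: 0 + 1(74.94) = 74.94
Total out = 31.06 + 41.87 + 298.5 + 74.94 = 446.3 mol/s.

446 mol/s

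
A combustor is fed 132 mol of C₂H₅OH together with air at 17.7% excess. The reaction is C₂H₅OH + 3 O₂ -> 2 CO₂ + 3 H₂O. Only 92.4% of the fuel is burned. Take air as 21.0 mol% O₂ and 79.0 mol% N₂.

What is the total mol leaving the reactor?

Stoichiometric O₂ = 3 × 132 = 396 mol; O₂ fed = 396 × 1.177 = 466.1 mol.
N₂ fed = 466.1 × 79/21 = 1753 mol.
Fuel reacted = 0.924 × 132 → ξ = 122 mol.
Outlet (n = n₀ + ν ξ):
  C₂H₅OH: 132 − 1(122) = 10.03
  O₂: 466.1 − 3(122) = 100.2
  N₂: 1753 (inert)
  CO₂: 0 + 2(122) = 243.9
  H₂O: 0 + 3(122) = 365.9
Total out = 10.03 + 100.2 + 1753 + 243.9 + 365.9 = 2473 mol.

2470 mol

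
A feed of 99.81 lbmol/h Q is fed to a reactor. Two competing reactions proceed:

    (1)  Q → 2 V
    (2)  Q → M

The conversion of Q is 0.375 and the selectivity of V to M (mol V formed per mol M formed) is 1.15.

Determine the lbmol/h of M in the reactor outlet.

Conversion of Q: Q consumed = 0.375 × 99.81 = 37.43 lbmol/h = 1ξ₁ + 1ξ₂.
Selectivity: 2ξ₁ / (1ξ₂) = 1.15 → ξ₁ = 0.575 ξ₂.
Substitute: (1·0.575 + 1) ξ₂ = 37.43 → ξ₂ = 23.76 lbmol/h, ξ₁ = 13.66 lbmol/h.
Outlet amounts (n = n₀ + Σ ν·ξ):
  Q: 99.81 − 1(13.66) − 1(23.76) = 62.38
  V: 0 + 2(13.66) = 27.33
  M: 0 + 1(23.76) = 23.76

23.8 lbmol/h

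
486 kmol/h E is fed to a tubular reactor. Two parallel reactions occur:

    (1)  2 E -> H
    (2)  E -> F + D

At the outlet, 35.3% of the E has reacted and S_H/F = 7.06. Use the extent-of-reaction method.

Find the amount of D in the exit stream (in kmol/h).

Conversion of E: E consumed = 0.353 × 486 = 171.6 kmol/h = 2ξ₁ + 1ξ₂.
Selectivity: 1ξ₁ / (1ξ₂) = 7.06 → ξ₁ = 7.06 ξ₂.
Substitute: (2·7.06 + 1) ξ₂ = 171.6 → ξ₂ = 11.35 kmol/h, ξ₁ = 80.11 kmol/h.
Outlet amounts (n = n₀ + Σ ν·ξ):
  E: 486 − 2(80.11) − 1(11.35) = 314.4
  H: 0 + 1(80.11) = 80.11
  F: 0 + 1(11.35) = 11.35
  D: 0 + 1(11.35) = 11.35

11.3 kmol/h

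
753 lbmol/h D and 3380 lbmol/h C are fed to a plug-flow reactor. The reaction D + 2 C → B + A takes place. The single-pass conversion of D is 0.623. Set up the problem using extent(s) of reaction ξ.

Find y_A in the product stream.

D reacted = 0.623 × 753 = 469.1 lbmol/h; ν_D = −1, so ξ = 469.1/1 = 469.1 lbmol/h.
Outlet amounts (n = n₀ + ν ξ):
  D: 753 − 1(469.1) = 283.9
  C: 3380 − 2(469.1) = 2442
  B: 0 + 1(469.1) = 469.1
  A: 0 + 1(469.1) = 469.1
Total out = 3664 lbmol/h; y_A = 469.1 / 3664 = 0.128.

0.128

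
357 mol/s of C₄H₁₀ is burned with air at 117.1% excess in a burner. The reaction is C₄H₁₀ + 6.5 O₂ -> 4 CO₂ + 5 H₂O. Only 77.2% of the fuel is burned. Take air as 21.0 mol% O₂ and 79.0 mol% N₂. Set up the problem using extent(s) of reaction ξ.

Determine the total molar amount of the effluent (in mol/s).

24800 mol/s

Stoichiometric O₂ = 6.5 × 357 = 2320 mol/s; O₂ fed = 2320 × 2.171 = 5038 mol/s.
N₂ fed = 5038 × 79/21 = 18950 mol/s.
Fuel reacted = 0.772 × 357 → ξ = 275.6 mol/s.
Outlet (n = n₀ + ν ξ):
  C₄H₁₀: 357 − 1(275.6) = 81.4
  O₂: 5038 − 6.5(275.6) = 3246
  N₂: 18950 (inert)
  CO₂: 0 + 4(275.6) = 1102
  H₂O: 0 + 5(275.6) = 1378
Total out = 81.4 + 3246 + 18950 + 1102 + 1378 = 24760 mol/s.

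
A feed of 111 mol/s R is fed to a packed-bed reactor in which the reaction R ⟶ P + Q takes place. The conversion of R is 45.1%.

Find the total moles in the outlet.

161 mol/s

R reacted = 0.451 × 111 = 50.06 mol/s; ν_R = −1, so ξ = 50.06/1 = 50.06 mol/s.
Outlet amounts (n = n₀ + ν ξ):
  R: 111 − 1(50.06) = 60.94
  P: 0 + 1(50.06) = 50.06
  Q: 0 + 1(50.06) = 50.06
Total out = 60.94 + 50.06 + 50.06 = 161.1 mol/s.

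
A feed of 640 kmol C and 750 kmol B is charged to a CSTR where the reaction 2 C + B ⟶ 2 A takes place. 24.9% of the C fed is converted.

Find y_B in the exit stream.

C reacted = 0.249 × 640 = 159.4 kmol; ν_C = −2, so ξ = 159.4/2 = 79.68 kmol.
Outlet amounts (n = n₀ + ν ξ):
  C: 640 − 2(79.68) = 480.6
  B: 750 − 1(79.68) = 670.3
  A: 0 + 2(79.68) = 159.4
Total out = 1310 kmol; y_B = 670.3 / 1310 = 0.5116.

0.512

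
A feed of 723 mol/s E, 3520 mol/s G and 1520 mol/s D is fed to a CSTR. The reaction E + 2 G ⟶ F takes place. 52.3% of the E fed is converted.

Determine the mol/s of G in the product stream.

E reacted = 0.523 × 723 = 378.1 mol/s; ν_E = −1, so ξ = 378.1/1 = 378.1 mol/s.
Outlet amounts (n = n₀ + ν ξ):
  E: 723 − 1(378.1) = 344.9
  G: 3520 − 2(378.1) = 2764
  F: 0 + 1(378.1) = 378.1
  D: 1520 (inert)

2760 mol/s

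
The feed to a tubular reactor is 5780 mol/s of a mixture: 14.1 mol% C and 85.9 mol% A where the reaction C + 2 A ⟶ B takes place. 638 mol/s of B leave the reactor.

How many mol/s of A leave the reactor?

For B: n = n₀ + 1ξ → 638 = 0 + 1ξ, giving ξ = 638 mol/s.
Outlet amounts (n = n₀ + ν ξ):
  C: 815 − 1(638) = 177
  A: 4965 − 2(638) = 3689
  B: 0 + 1(638) = 638

3690 mol/s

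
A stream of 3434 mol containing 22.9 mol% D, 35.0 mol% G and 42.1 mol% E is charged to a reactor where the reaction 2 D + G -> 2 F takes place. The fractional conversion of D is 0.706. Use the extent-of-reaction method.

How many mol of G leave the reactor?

924 mol

D reacted = 0.706 × 786.4 = 555.2 mol; ν_D = −2, so ξ = 555.2/2 = 277.6 mol.
Outlet amounts (n = n₀ + ν ξ):
  D: 786.4 − 2(277.6) = 231.2
  G: 1202 − 1(277.6) = 924.3
  F: 0 + 2(277.6) = 555.2
  E: 1446 (inert)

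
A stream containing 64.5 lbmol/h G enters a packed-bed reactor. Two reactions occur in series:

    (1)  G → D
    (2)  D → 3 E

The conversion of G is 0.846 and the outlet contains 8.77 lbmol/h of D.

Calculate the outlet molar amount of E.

Conversion of G: G consumed = 1ξ₁ = 0.846 × 64.5 → ξ₁ = 54.57 lbmol/h.
D balance: n_D = 0 + 1ξ₁ − 1ξ₂ = 8.77 → ξ₂ = (1·54.57 − 8.77)/1 = 45.8 lbmol/h.
Outlet amounts (n = n₀ + Σ ν·ξ):
  G: 64.5 − 1(54.57) = 9.933
  D: 0 + 1(54.57) − 1(45.8) = 8.77
  E: 0 + 3(45.8) = 137.4

137 lbmol/h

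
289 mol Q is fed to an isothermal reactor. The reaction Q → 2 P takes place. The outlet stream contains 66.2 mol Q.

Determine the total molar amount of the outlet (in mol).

For Q: n = n₀ − 1ξ → 66.2 = 289 − 1ξ, giving ξ = 222.8 mol.
Outlet amounts (n = n₀ + ν ξ):
  Q: 289 − 1(222.8) = 66.2
  P: 0 + 2(222.8) = 445.6
Total out = 66.2 + 445.6 = 511.8 mol.

512 mol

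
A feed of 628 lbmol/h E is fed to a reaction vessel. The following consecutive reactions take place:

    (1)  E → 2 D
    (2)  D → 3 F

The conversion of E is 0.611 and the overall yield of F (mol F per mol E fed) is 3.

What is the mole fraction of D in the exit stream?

0.0615

Conversion of E: E consumed = 1ξ₁ = 0.611 × 628 → ξ₁ = 383.7 lbmol/h.
Yield of F: 3ξ₂ / 628 = 3 → ξ₂ = 628 lbmol/h.
Outlet amounts (n = n₀ + Σ ν·ξ):
  E: 628 − 1(383.7) = 244.3
  D: 0 + 2(383.7) − 1(628) = 139.4
  F: 0 + 3(628) = 1884
Total out = 2268 lbmol/h; y_D = 139.4 / 2268 = 0.06148.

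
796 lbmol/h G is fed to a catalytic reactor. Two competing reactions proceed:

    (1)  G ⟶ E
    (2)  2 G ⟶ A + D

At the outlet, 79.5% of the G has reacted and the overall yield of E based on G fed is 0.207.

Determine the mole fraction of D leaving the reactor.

Yield of E: 1ξ₁ / 796 = 0.207 → ξ₁ = 164.8 lbmol/h.
Conversion of G: 1ξ₁ + 2ξ₂ = 0.795 × 796 = 632.8 → ξ₂ = 234 lbmol/h.
Outlet amounts (n = n₀ + Σ ν·ξ):
  G: 796 − 1(164.8) − 2(234) = 163.2
  E: 0 + 1(164.8) = 164.8
  A: 0 + 1(234) = 234
  D: 0 + 1(234) = 234
Total out = 796 lbmol/h; y_D = 234 / 796 = 0.294.

0.294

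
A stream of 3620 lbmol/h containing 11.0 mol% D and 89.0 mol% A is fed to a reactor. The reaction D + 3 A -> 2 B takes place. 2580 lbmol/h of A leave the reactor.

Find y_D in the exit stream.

For A: n = n₀ − 3ξ → 2580 = 3222 − 3ξ, giving ξ = 213.9 lbmol/h.
Outlet amounts (n = n₀ + ν ξ):
  D: 398.2 − 1(213.9) = 184.3
  A: 3222 − 3(213.9) = 2580
  B: 0 + 2(213.9) = 427.9
Total out = 3192 lbmol/h; y_D = 184.3 / 3192 = 0.05773.

0.0577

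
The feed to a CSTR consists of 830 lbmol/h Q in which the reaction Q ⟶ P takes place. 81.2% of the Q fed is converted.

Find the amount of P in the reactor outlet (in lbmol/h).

674 lbmol/h

Q reacted = 0.812 × 830 = 674 lbmol/h; ν_Q = −1, so ξ = 674/1 = 674 lbmol/h.
Outlet amounts (n = n₀ + ν ξ):
  Q: 830 − 1(674) = 156
  P: 0 + 1(674) = 674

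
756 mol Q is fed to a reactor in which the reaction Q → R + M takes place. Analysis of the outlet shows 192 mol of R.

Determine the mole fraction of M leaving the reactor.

0.203

For R: n = n₀ + 1ξ → 192 = 0 + 1ξ, giving ξ = 192 mol.
Outlet amounts (n = n₀ + ν ξ):
  Q: 756 − 1(192) = 564
  R: 0 + 1(192) = 192
  M: 0 + 1(192) = 192
Total out = 948 mol; y_M = 192 / 948 = 0.2025.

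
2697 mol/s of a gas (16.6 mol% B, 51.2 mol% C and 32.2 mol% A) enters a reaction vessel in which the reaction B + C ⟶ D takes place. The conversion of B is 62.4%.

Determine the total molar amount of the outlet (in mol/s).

B reacted = 0.624 × 447.7 = 279.4 mol/s; ν_B = −1, so ξ = 279.4/1 = 279.4 mol/s.
Outlet amounts (n = n₀ + ν ξ):
  B: 447.7 − 1(279.4) = 168.3
  C: 1381 − 1(279.4) = 1101
  D: 0 + 1(279.4) = 279.4
  A: 868.4 (inert)
Total out = 168.3 + 1101 + 279.4 + 868.4 = 2418 mol/s.

2420 mol/s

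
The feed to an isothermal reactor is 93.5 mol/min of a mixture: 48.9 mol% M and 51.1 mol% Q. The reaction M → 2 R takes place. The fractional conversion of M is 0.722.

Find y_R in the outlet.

0.522

M reacted = 0.722 × 45.72 = 33.01 mol/min; ν_M = −1, so ξ = 33.01/1 = 33.01 mol/min.
Outlet amounts (n = n₀ + ν ξ):
  M: 45.72 − 1(33.01) = 12.71
  R: 0 + 2(33.01) = 66.02
  Q: 47.78 (inert)
Total out = 126.5 mol/min; y_R = 66.02 / 126.5 = 0.5219.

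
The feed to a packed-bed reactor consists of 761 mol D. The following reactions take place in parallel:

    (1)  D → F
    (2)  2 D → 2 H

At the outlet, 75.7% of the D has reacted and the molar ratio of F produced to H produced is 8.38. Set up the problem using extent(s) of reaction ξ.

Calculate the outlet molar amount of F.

Conversion of D: D consumed = 0.757 × 761 = 576.1 mol = 1ξ₁ + 2ξ₂.
Selectivity: 1ξ₁ / (2ξ₂) = 8.38 → ξ₁ = 16.76 ξ₂.
Substitute: (1·16.76 + 2) ξ₂ = 576.1 → ξ₂ = 30.71 mol, ξ₁ = 514.7 mol.
Outlet amounts (n = n₀ + Σ ν·ξ):
  D: 761 − 1(514.7) − 2(30.71) = 184.9
  F: 0 + 1(514.7) = 514.7
  H: 0 + 2(30.71) = 61.42

515 mol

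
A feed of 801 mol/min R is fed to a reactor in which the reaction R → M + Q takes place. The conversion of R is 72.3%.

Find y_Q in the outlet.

0.42

R reacted = 0.723 × 801 = 579.1 mol/min; ν_R = −1, so ξ = 579.1/1 = 579.1 mol/min.
Outlet amounts (n = n₀ + ν ξ):
  R: 801 − 1(579.1) = 221.9
  M: 0 + 1(579.1) = 579.1
  Q: 0 + 1(579.1) = 579.1
Total out = 1380 mol/min; y_Q = 579.1 / 1380 = 0.4196.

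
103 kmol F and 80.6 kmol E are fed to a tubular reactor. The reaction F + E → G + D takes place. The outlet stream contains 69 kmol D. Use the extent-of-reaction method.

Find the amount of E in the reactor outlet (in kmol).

11.6 kmol

For D: n = n₀ + 1ξ → 69 = 0 + 1ξ, giving ξ = 69 kmol.
Outlet amounts (n = n₀ + ν ξ):
  F: 103 − 1(69) = 34
  E: 80.6 − 1(69) = 11.6
  G: 0 + 1(69) = 69
  D: 0 + 1(69) = 69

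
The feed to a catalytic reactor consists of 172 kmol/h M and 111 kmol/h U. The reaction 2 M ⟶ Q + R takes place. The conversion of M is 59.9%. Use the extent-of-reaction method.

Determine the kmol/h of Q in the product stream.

51.5 kmol/h

M reacted = 0.599 × 172 = 103 kmol/h; ν_M = −2, so ξ = 103/2 = 51.51 kmol/h.
Outlet amounts (n = n₀ + ν ξ):
  M: 172 − 2(51.51) = 68.97
  Q: 0 + 1(51.51) = 51.51
  R: 0 + 1(51.51) = 51.51
  U: 111 (inert)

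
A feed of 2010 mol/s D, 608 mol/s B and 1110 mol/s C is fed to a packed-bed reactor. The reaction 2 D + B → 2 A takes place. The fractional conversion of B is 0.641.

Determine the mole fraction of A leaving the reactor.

B reacted = 0.641 × 608 = 389.7 mol/s; ν_B = −1, so ξ = 389.7/1 = 389.7 mol/s.
Outlet amounts (n = n₀ + ν ξ):
  D: 2010 − 2(389.7) = 1231
  B: 608 − 1(389.7) = 218.3
  A: 0 + 2(389.7) = 779.5
  C: 1110 (inert)
Total out = 3338 mol/s; y_A = 779.5 / 3338 = 0.2335.

0.233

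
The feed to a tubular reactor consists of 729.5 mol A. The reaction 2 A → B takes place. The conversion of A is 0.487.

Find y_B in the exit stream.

A reacted = 0.487 × 729.5 = 355.3 mol; ν_A = −2, so ξ = 355.3/2 = 177.6 mol.
Outlet amounts (n = n₀ + ν ξ):
  A: 729.5 − 2(177.6) = 374.2
  B: 0 + 1(177.6) = 177.6
Total out = 551.9 mol; y_B = 177.6 / 551.9 = 0.3219.

0.322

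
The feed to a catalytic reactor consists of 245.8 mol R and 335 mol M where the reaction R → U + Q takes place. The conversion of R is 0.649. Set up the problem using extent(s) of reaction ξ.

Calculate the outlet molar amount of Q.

160 mol

R reacted = 0.649 × 245.8 = 159.5 mol; ν_R = −1, so ξ = 159.5/1 = 159.5 mol.
Outlet amounts (n = n₀ + ν ξ):
  R: 245.8 − 1(159.5) = 86.28
  U: 0 + 1(159.5) = 159.5
  Q: 0 + 1(159.5) = 159.5
  M: 335 (inert)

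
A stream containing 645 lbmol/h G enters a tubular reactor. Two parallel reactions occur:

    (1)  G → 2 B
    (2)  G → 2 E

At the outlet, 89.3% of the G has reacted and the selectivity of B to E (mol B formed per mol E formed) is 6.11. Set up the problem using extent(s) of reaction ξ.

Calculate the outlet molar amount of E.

162 lbmol/h

Conversion of G: G consumed = 0.893 × 645 = 576 lbmol/h = 1ξ₁ + 1ξ₂.
Selectivity: 2ξ₁ / (2ξ₂) = 6.11 → ξ₁ = 6.11 ξ₂.
Substitute: (1·6.11 + 1) ξ₂ = 576 → ξ₂ = 81.01 lbmol/h, ξ₁ = 495 lbmol/h.
Outlet amounts (n = n₀ + Σ ν·ξ):
  G: 645 − 1(495) − 1(81.01) = 69.01
  B: 0 + 2(495) = 989.9
  E: 0 + 2(81.01) = 162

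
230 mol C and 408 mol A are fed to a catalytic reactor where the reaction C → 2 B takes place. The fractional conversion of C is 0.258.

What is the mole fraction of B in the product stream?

C reacted = 0.258 × 230 = 59.34 mol; ν_C = −1, so ξ = 59.34/1 = 59.34 mol.
Outlet amounts (n = n₀ + ν ξ):
  C: 230 − 1(59.34) = 170.7
  B: 0 + 2(59.34) = 118.7
  A: 408 (inert)
Total out = 697.3 mol; y_B = 118.7 / 697.3 = 0.1702.

0.17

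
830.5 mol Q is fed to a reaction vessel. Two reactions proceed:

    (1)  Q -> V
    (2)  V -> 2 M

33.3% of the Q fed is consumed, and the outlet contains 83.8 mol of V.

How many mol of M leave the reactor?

386 mol

Conversion of Q: Q consumed = 1ξ₁ = 0.333 × 830.5 → ξ₁ = 276.6 mol.
V balance: n_V = 0 + 1ξ₁ − 1ξ₂ = 83.8 → ξ₂ = (1·276.6 − 83.8)/1 = 192.8 mol.
Outlet amounts (n = n₀ + Σ ν·ξ):
  Q: 830.5 − 1(276.6) = 553.9
  V: 0 + 1(276.6) − 1(192.8) = 83.8
  M: 0 + 2(192.8) = 385.5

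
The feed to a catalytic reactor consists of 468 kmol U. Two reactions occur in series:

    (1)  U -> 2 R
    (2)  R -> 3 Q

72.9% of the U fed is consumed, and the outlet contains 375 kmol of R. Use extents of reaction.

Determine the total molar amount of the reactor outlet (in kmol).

Conversion of U: U consumed = 1ξ₁ = 0.729 × 468 → ξ₁ = 341.2 kmol.
R balance: n_R = 0 + 2ξ₁ − 1ξ₂ = 375 → ξ₂ = (2·341.2 − 375)/1 = 307.3 kmol.
Outlet amounts (n = n₀ + Σ ν·ξ):
  U: 468 − 1(341.2) = 126.8
  R: 0 + 2(341.2) − 1(307.3) = 375
  Q: 0 + 3(307.3) = 922
Total out = 126.8 + 375 + 922 = 1424 kmol.

1420 kmol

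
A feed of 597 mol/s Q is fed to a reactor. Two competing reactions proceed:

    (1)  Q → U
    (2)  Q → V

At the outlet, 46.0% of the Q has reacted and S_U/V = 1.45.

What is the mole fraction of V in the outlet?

Conversion of Q: Q consumed = 0.46 × 597 = 274.6 mol/s = 1ξ₁ + 1ξ₂.
Selectivity: 1ξ₁ / (1ξ₂) = 1.45 → ξ₁ = 1.45 ξ₂.
Substitute: (1·1.45 + 1) ξ₂ = 274.6 → ξ₂ = 112.1 mol/s, ξ₁ = 162.5 mol/s.
Outlet amounts (n = n₀ + Σ ν·ξ):
  Q: 597 − 1(162.5) − 1(112.1) = 322.4
  U: 0 + 1(162.5) = 162.5
  V: 0 + 1(112.1) = 112.1
Total out = 597 mol/s; y_V = 112.1 / 597 = 0.1878.

0.188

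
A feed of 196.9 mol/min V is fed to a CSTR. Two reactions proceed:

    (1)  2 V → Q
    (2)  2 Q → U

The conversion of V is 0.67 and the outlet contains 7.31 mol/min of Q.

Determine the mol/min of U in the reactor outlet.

29.3 mol/min

Conversion of V: V consumed = 2ξ₁ = 0.67 × 196.9 → ξ₁ = 65.96 mol/min.
Q balance: n_Q = 0 + 1ξ₁ − 2ξ₂ = 7.31 → ξ₂ = (1·65.96 − 7.31)/2 = 29.33 mol/min.
Outlet amounts (n = n₀ + Σ ν·ξ):
  V: 196.9 − 2(65.96) = 64.98
  Q: 0 + 1(65.96) − 2(29.33) = 7.31
  U: 0 + 1(29.33) = 29.33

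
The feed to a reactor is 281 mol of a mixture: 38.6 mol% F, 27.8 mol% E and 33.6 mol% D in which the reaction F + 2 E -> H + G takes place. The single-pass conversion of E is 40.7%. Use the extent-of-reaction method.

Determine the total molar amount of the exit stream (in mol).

265 mol

E reacted = 0.407 × 78.12 = 31.79 mol; ν_E = −2, so ξ = 31.79/2 = 15.9 mol.
Outlet amounts (n = n₀ + ν ξ):
  F: 108.5 − 1(15.9) = 92.57
  E: 78.12 − 2(15.9) = 46.32
  H: 0 + 1(15.9) = 15.9
  G: 0 + 1(15.9) = 15.9
  D: 94.42 (inert)
Total out = 92.57 + 46.32 + 15.9 + 15.9 + 94.42 = 265.1 mol.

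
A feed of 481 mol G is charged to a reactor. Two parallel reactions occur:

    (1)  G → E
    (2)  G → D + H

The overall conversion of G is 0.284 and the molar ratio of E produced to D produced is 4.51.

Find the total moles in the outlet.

506 mol

Conversion of G: G consumed = 0.284 × 481 = 136.6 mol = 1ξ₁ + 1ξ₂.
Selectivity: 1ξ₁ / (1ξ₂) = 4.51 → ξ₁ = 4.51 ξ₂.
Substitute: (1·4.51 + 1) ξ₂ = 136.6 → ξ₂ = 24.79 mol, ξ₁ = 111.8 mol.
Outlet amounts (n = n₀ + Σ ν·ξ):
  G: 481 − 1(111.8) − 1(24.79) = 344.4
  E: 0 + 1(111.8) = 111.8
  D: 0 + 1(24.79) = 24.79
  H: 0 + 1(24.79) = 24.79
Total out = 344.4 + 111.8 + 24.79 + 24.79 = 505.8 mol.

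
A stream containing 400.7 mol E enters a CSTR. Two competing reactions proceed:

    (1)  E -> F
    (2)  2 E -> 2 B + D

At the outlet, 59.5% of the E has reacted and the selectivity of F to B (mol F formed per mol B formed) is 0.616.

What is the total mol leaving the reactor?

Conversion of E: E consumed = 0.595 × 400.7 = 238.4 mol = 1ξ₁ + 2ξ₂.
Selectivity: 1ξ₁ / (2ξ₂) = 0.616 → ξ₁ = 1.232 ξ₂.
Substitute: (1·1.232 + 2) ξ₂ = 238.4 → ξ₂ = 73.77 mol, ξ₁ = 90.88 mol.
Outlet amounts (n = n₀ + Σ ν·ξ):
  E: 400.7 − 1(90.88) − 2(73.77) = 162.3
  F: 0 + 1(90.88) = 90.88
  B: 0 + 2(73.77) = 147.5
  D: 0 + 1(73.77) = 73.77
Total out = 162.3 + 90.88 + 147.5 + 73.77 = 474.5 mol.

474 mol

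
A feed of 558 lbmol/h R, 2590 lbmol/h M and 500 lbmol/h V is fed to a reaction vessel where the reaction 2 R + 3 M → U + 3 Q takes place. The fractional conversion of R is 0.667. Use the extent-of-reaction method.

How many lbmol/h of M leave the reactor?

2030 lbmol/h

R reacted = 0.667 × 558 = 372.2 lbmol/h; ν_R = −2, so ξ = 372.2/2 = 186.1 lbmol/h.
Outlet amounts (n = n₀ + ν ξ):
  R: 558 − 2(186.1) = 185.8
  M: 2590 − 3(186.1) = 2032
  U: 0 + 1(186.1) = 186.1
  Q: 0 + 3(186.1) = 558.3
  V: 500 (inert)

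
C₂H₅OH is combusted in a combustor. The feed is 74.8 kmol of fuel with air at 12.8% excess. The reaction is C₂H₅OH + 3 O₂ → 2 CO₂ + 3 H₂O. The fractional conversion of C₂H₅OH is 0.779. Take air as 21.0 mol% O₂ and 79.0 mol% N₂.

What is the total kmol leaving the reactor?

1340 kmol

Stoichiometric O₂ = 3 × 74.8 = 224.4 kmol; O₂ fed = 224.4 × 1.128 = 253.1 kmol.
N₂ fed = 253.1 × 79/21 = 952.2 kmol.
Fuel reacted = 0.779 × 74.8 → ξ = 58.27 kmol.
Outlet (n = n₀ + ν ξ):
  C₂H₅OH: 74.8 − 1(58.27) = 16.53
  O₂: 253.1 − 3(58.27) = 78.32
  N₂: 952.2 (inert)
  CO₂: 0 + 2(58.27) = 116.5
  H₂O: 0 + 3(58.27) = 174.8
Total out = 16.53 + 78.32 + 952.2 + 116.5 + 174.8 = 1338 kmol.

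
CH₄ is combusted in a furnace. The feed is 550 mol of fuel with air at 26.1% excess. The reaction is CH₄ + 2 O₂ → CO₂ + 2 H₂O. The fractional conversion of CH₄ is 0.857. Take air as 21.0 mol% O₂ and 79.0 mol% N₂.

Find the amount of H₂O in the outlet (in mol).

943 mol

Stoichiometric O₂ = 2 × 550 = 1100 mol; O₂ fed = 1100 × 1.261 = 1387 mol.
N₂ fed = 1387 × 79/21 = 5218 mol.
Fuel reacted = 0.857 × 550 → ξ = 471.3 mol.
Outlet (n = n₀ + ν ξ):
  CH₄: 550 − 1(471.3) = 78.65
  O₂: 1387 − 2(471.3) = 444.4
  N₂: 5218 (inert)
  CO₂: 0 + 1(471.3) = 471.3
  H₂O: 0 + 2(471.3) = 942.7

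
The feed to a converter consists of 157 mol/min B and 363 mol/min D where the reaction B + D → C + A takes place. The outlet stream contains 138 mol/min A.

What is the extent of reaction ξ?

ξ = 138 mol/min

For A: n = n₀ + 1ξ → 138 = 0 + 1ξ, giving ξ = 138 mol/min.
Outlet amounts (n = n₀ + ν ξ):
  B: 157 − 1(138) = 19
  D: 363 − 1(138) = 225
  C: 0 + 1(138) = 138
  A: 0 + 1(138) = 138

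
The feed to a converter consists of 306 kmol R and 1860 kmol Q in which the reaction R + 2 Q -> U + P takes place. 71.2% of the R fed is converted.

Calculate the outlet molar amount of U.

R reacted = 0.712 × 306 = 217.9 kmol; ν_R = −1, so ξ = 217.9/1 = 217.9 kmol.
Outlet amounts (n = n₀ + ν ξ):
  R: 306 − 1(217.9) = 88.13
  Q: 1860 − 2(217.9) = 1424
  U: 0 + 1(217.9) = 217.9
  P: 0 + 1(217.9) = 217.9

218 kmol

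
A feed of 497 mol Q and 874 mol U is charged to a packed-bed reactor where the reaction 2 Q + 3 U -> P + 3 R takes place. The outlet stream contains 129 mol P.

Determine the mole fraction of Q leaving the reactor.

0.192

For P: n = n₀ + 1ξ → 129 = 0 + 1ξ, giving ξ = 129 mol.
Outlet amounts (n = n₀ + ν ξ):
  Q: 497 − 2(129) = 239
  U: 874 − 3(129) = 487
  P: 0 + 1(129) = 129
  R: 0 + 3(129) = 387
Total out = 1242 mol; y_Q = 239 / 1242 = 0.1924.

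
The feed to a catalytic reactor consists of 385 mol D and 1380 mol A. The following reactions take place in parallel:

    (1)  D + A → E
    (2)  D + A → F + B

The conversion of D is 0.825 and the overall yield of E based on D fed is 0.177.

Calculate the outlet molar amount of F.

Yield of E: 1ξ₁ / 385 = 0.177 → ξ₁ = 68.14 mol.
Conversion of D: 1ξ₁ + 1ξ₂ = 0.825 × 385 = 317.6 → ξ₂ = 249.5 mol.
Outlet amounts (n = n₀ + Σ ν·ξ):
  D: 385 − 1(68.14) − 1(249.5) = 67.38
  A: 1380 − 1(68.14) − 1(249.5) = 1062
  E: 0 + 1(68.14) = 68.14
  F: 0 + 1(249.5) = 249.5
  B: 0 + 1(249.5) = 249.5

249 mol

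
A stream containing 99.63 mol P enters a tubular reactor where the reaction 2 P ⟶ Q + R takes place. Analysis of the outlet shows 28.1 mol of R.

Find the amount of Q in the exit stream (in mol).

For R: n = n₀ + 1ξ → 28.1 = 0 + 1ξ, giving ξ = 28.1 mol.
Outlet amounts (n = n₀ + ν ξ):
  P: 99.63 − 2(28.1) = 43.43
  Q: 0 + 1(28.1) = 28.1
  R: 0 + 1(28.1) = 28.1

28.1 mol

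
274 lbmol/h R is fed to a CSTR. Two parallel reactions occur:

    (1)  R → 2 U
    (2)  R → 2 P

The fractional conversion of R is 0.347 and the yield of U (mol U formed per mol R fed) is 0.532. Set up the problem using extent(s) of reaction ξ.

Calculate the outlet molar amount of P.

44.4 lbmol/h

Yield of U: 2ξ₁ / 274 = 0.532 → ξ₁ = 72.88 lbmol/h.
Conversion of R: 1ξ₁ + 1ξ₂ = 0.347 × 274 = 95.08 → ξ₂ = 22.19 lbmol/h.
Outlet amounts (n = n₀ + Σ ν·ξ):
  R: 274 − 1(72.88) − 1(22.19) = 178.9
  U: 0 + 2(72.88) = 145.8
  P: 0 + 2(22.19) = 44.39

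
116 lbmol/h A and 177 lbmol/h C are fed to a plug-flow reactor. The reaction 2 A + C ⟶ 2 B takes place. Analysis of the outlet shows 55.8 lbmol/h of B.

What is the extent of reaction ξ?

For B: n = n₀ + 2ξ → 55.8 = 0 + 2ξ, giving ξ = 27.9 lbmol/h.
Outlet amounts (n = n₀ + ν ξ):
  A: 116 − 2(27.9) = 60.2
  C: 177 − 1(27.9) = 149.1
  B: 0 + 2(27.9) = 55.8

ξ = 27.9 lbmol/h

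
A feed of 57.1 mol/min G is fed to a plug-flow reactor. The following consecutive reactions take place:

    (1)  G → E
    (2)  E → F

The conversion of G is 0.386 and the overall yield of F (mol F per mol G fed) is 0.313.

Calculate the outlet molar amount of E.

Conversion of G: G consumed = 1ξ₁ = 0.386 × 57.1 → ξ₁ = 22.04 mol/min.
Yield of F: 1ξ₂ / 57.1 = 0.313 → ξ₂ = 17.87 mol/min.
Outlet amounts (n = n₀ + Σ ν·ξ):
  G: 57.1 − 1(22.04) = 35.06
  E: 0 + 1(22.04) − 1(17.87) = 4.168
  F: 0 + 1(17.87) = 17.87

4.17 mol/min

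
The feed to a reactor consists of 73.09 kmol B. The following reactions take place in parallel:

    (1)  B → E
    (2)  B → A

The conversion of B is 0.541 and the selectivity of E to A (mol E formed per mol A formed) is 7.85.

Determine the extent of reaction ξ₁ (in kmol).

ξ₁ = 35.1 kmol

Conversion of B: B consumed = 0.541 × 73.09 = 39.54 kmol = 1ξ₁ + 1ξ₂.
Selectivity: 1ξ₁ / (1ξ₂) = 7.85 → ξ₁ = 7.85 ξ₂.
Substitute: (1·7.85 + 1) ξ₂ = 39.54 → ξ₂ = 4.468 kmol, ξ₁ = 35.07 kmol.
Outlet amounts (n = n₀ + Σ ν·ξ):
  B: 73.09 − 1(35.07) − 1(4.468) = 33.55
  E: 0 + 1(35.07) = 35.07
  A: 0 + 1(4.468) = 4.468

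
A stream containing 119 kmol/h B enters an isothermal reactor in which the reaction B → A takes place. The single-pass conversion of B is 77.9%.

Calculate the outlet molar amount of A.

92.7 kmol/h

B reacted = 0.779 × 119 = 92.7 kmol/h; ν_B = −1, so ξ = 92.7/1 = 92.7 kmol/h.
Outlet amounts (n = n₀ + ν ξ):
  B: 119 − 1(92.7) = 26.3
  A: 0 + 1(92.7) = 92.7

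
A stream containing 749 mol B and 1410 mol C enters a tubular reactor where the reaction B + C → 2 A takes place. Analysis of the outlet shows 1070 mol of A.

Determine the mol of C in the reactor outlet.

For A: n = n₀ + 2ξ → 1070 = 0 + 2ξ, giving ξ = 535 mol.
Outlet amounts (n = n₀ + ν ξ):
  B: 749 − 1(535) = 214
  C: 1410 − 1(535) = 875
  A: 0 + 2(535) = 1070

875 mol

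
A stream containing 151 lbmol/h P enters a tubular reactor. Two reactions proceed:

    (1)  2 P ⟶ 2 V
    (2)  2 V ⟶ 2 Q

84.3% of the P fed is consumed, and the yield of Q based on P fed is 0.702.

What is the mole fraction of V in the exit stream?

0.141

Conversion of P: P consumed = 2ξ₁ = 0.843 × 151 → ξ₁ = 63.65 lbmol/h.
Yield of Q: 2ξ₂ / 151 = 0.702 → ξ₂ = 53 lbmol/h.
Outlet amounts (n = n₀ + Σ ν·ξ):
  P: 151 − 2(63.65) = 23.71
  V: 0 + 2(63.65) − 2(53) = 21.29
  Q: 0 + 2(53) = 106
Total out = 151 lbmol/h; y_V = 21.29 / 151 = 0.141.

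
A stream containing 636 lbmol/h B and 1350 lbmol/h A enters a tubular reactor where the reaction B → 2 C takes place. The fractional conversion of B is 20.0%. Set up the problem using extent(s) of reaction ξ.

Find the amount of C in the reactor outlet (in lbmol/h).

254 lbmol/h

B reacted = 0.2 × 636 = 127.2 lbmol/h; ν_B = −1, so ξ = 127.2/1 = 127.2 lbmol/h.
Outlet amounts (n = n₀ + ν ξ):
  B: 636 − 1(127.2) = 508.8
  C: 0 + 2(127.2) = 254.4
  A: 1350 (inert)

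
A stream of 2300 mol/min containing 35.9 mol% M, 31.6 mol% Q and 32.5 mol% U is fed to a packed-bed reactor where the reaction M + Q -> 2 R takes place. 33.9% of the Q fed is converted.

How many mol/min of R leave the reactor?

493 mol/min

Q reacted = 0.339 × 726.8 = 246.4 mol/min; ν_Q = −1, so ξ = 246.4/1 = 246.4 mol/min.
Outlet amounts (n = n₀ + ν ξ):
  M: 825.7 − 1(246.4) = 579.3
  Q: 726.8 − 1(246.4) = 480.4
  R: 0 + 2(246.4) = 492.8
  U: 747.5 (inert)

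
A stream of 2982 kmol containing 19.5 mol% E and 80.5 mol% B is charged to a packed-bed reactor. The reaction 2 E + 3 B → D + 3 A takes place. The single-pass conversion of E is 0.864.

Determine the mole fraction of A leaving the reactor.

0.276

E reacted = 0.864 × 581.5 = 502.4 kmol; ν_E = −2, so ξ = 502.4/2 = 251.2 kmol.
Outlet amounts (n = n₀ + ν ξ):
  E: 581.5 − 2(251.2) = 79.08
  B: 2401 − 3(251.2) = 1647
  D: 0 + 1(251.2) = 251.2
  A: 0 + 3(251.2) = 753.6
Total out = 2731 kmol; y_A = 753.6 / 2731 = 0.276.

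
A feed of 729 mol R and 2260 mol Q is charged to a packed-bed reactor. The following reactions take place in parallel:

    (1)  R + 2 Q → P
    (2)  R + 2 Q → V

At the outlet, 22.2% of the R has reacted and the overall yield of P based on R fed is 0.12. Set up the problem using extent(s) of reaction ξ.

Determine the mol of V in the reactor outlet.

74.4 mol

Yield of P: 1ξ₁ / 729 = 0.12 → ξ₁ = 87.48 mol.
Conversion of R: 1ξ₁ + 1ξ₂ = 0.222 × 729 = 161.8 → ξ₂ = 74.36 mol.
Outlet amounts (n = n₀ + Σ ν·ξ):
  R: 729 − 1(87.48) − 1(74.36) = 567.2
  Q: 2260 − 2(87.48) − 2(74.36) = 1936
  P: 0 + 1(87.48) = 87.48
  V: 0 + 1(74.36) = 74.36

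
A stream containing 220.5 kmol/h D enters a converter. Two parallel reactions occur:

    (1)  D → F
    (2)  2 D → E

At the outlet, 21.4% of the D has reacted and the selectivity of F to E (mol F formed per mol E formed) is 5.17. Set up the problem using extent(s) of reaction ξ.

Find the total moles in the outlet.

Conversion of D: D consumed = 0.214 × 220.5 = 47.19 kmol/h = 1ξ₁ + 2ξ₂.
Selectivity: 1ξ₁ / (1ξ₂) = 5.17 → ξ₁ = 5.17 ξ₂.
Substitute: (1·5.17 + 2) ξ₂ = 47.19 → ξ₂ = 6.581 kmol/h, ξ₁ = 34.02 kmol/h.
Outlet amounts (n = n₀ + Σ ν·ξ):
  D: 220.5 − 1(34.02) − 2(6.581) = 173.3
  F: 0 + 1(34.02) = 34.02
  E: 0 + 1(6.581) = 6.581
Total out = 173.3 + 34.02 + 6.581 = 213.9 kmol/h.

214 kmol/h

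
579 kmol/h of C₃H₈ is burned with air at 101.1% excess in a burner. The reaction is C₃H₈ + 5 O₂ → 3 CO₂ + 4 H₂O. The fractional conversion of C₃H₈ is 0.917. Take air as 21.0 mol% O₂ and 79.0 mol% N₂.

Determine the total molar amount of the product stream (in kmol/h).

28800 kmol/h

Stoichiometric O₂ = 5 × 579 = 2895 kmol/h; O₂ fed = 2895 × 2.011 = 5822 kmol/h.
N₂ fed = 5822 × 79/21 = 21900 kmol/h.
Fuel reacted = 0.917 × 579 → ξ = 530.9 kmol/h.
Outlet (n = n₀ + ν ξ):
  C₃H₈: 579 − 1(530.9) = 48.06
  O₂: 5822 − 5(530.9) = 3167
  N₂: 21900 (inert)
  CO₂: 0 + 3(530.9) = 1593
  H₂O: 0 + 4(530.9) = 2124
Total out = 48.06 + 3167 + 21900 + 1593 + 2124 = 28830 kmol/h.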